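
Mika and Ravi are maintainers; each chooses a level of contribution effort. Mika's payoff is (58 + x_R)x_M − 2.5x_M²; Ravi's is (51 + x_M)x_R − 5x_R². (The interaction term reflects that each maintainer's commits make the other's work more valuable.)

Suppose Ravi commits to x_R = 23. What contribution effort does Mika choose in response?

16.2

Expanding Mika's payoff: 58x_M + x_Rx_M − 2.5x_M².
∂π/∂x_M = 58 + x_R − 5x_M = 0, so x_M = 11.6 + 0.2x_R.
At x_R = 23: x_M = 11.6 + 0.2·23 = 16.2.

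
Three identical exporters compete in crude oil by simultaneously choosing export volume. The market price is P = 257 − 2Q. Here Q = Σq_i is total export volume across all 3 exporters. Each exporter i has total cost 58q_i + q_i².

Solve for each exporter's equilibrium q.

19.9

A representative exporter's profit is π_i = q_i(257 − 2Q) − 58q_i − q_i², with Q = q_i + Σ_{j≠i} q_j.
First-order condition: 199 − 6q_i − 2Σ_{j≠i} q_j = 0.
Imposing symmetry (q_j = q for all j) turns Σ_{j≠i} q_j into 2q, so 199 = 10q and q = 19.9.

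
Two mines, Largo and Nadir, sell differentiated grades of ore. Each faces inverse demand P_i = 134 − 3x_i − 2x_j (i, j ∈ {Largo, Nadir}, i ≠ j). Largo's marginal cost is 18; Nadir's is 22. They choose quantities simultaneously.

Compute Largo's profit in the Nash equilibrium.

Mine Largo's profit: π = x_{Largo}(134 − 3x_{Largo} − 2x_{Nadir}) − 18x_{Largo}.
∂π/∂x_{Largo} = 116 − 6x_{Largo} − 2x_{Nadir} = 0 ⇒ x_{Largo} = 58/3 − (1/3)x_{Nadir}.
Similarly x_{Nadir} = 56/3 − (1/3)x_{Largo}.
Plugging x_{Nadir} into Largo's best response: x_{Largo} = 58/3 − (1/3)(56/3 − (1/3)x_{Largo}) ⇒ (8/9)x_{Largo} = 118/9, so x_{Largo} = 14.75.
Then x_{Nadir} = 56/3 − (1/3)·14.75 = 13.75.
P_{Largo} = 134 − 3·14.75 − 2·13.75 = 62.25.
Profit = (62.25 − 18)·14.75 = 652.6875.

652.6875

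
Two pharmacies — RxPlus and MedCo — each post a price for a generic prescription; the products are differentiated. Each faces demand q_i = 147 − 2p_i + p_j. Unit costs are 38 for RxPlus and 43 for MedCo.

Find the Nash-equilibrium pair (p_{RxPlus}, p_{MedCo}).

75, 77

RxPlus's profit: π = (p_{RxPlus} − 38)(147 − 2p_{RxPlus} + p_{MedCo}).
∂π/∂p_{RxPlus} = 223 − 4p_{RxPlus} + p_{MedCo} = 0 ⇒ p_{RxPlus} = 55.75 + 0.25p_{MedCo}.
Similarly p_{MedCo} = 58.25 + 0.25p_{RxPlus}.
Solving the two reaction functions simultaneously: (1 − (0.25)(0.25))p_{RxPlus} = 55.75 + 0.25·58.25, so 0.9375p_{RxPlus} = 70.3125 and p_{RxPlus} = 75.
Then p_{MedCo} = 58.25 + 0.25·75 = 77.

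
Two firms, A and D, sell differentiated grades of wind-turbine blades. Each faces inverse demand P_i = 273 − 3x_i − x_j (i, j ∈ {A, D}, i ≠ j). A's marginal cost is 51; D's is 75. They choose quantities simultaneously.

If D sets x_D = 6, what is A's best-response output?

Firm A's profit: π = x_A(273 − 3x_A − x_D) − 51x_A.
∂π/∂x_A = 222 − 6x_A − x_D = 0 ⇒ x_A = 37 − (1/6)x_D.
At x_D = 6: x_A = 37 − (1/6)·6 = 36.

36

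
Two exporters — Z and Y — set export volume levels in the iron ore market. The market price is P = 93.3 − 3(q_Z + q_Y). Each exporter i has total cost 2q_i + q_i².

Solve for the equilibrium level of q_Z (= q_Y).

Exporter Z's profit: π = q_Z(93.3 − 3(q_Z + q_Y)) − 2q_Z − q_Z².
∂π/∂q_Z = 91.3 − 8q_Z − 3q_Y = 0, so q_Z = 11.4125 − 0.375q_Y.
The game is symmetric, so in equilibrium q_Y = q_Z: the reaction function gives 1.375q_Z = 11.4125, hence q_Z = 8.3.

8.3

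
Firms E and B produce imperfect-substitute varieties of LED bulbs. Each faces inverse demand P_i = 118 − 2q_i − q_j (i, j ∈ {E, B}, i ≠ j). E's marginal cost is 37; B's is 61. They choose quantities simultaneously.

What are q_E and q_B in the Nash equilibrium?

Firm E's profit: π = q_E(118 − 2q_E − q_B) − 37q_E.
∂π/∂q_E = 81 − 4q_E − q_B = 0 ⇒ q_E = 20.25 − 0.25q_B.
Similarly q_B = 14.25 − 0.25q_E.
Plugging q_B into E's best response: q_E = 20.25 − 0.25(14.25 − 0.25q_E) ⇒ 0.9375q_E = 16.6875, so q_E = 17.8.
Then q_B = 14.25 − 0.25·17.8 = 9.8.

17.8, 9.8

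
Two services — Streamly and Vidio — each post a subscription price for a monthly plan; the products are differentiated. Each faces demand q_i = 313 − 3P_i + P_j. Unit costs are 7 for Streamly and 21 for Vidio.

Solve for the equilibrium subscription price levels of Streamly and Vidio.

Streamly's profit: π = (P_{Streamly} − 7)(313 − 3P_{Streamly} + P_{Vidio}).
∂π/∂P_{Streamly} = 334 − 6P_{Streamly} + P_{Vidio} = 0 ⇒ P_{Streamly} = 167/3 + (1/6)P_{Vidio}.
Similarly P_{Vidio} = 188/3 + (1/6)P_{Streamly}.
Solving the two reaction functions simultaneously: (1 − (1/6)(1/6))P_{Streamly} = 167/3 + (1/6)·(188/3), so (35/36)P_{Streamly} = 595/9 and P_{Streamly} = 68.
Then P_{Vidio} = 188/3 + (1/6)·68 = 74.

68, 74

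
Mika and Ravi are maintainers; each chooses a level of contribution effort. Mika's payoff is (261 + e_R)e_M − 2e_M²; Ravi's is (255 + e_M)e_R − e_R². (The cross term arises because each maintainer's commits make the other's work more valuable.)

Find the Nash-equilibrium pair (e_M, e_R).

Expanding Mika's payoff: 261e_M + e_Re_M − 2e_M².
∂π/∂e_M = 261 + e_R − 4e_M = 0, so e_M = 65.25 + 0.25e_R.
Likewise for Ravi: e_R = 127.5 + 0.5e_M.
Solving the two reaction functions simultaneously: (1 − (0.25)(0.5))e_M = 65.25 + 0.25·127.5, so 0.875e_M = 97.125 and e_M = 111.
Then e_R = 127.5 + 0.5·111 = 183.

111, 183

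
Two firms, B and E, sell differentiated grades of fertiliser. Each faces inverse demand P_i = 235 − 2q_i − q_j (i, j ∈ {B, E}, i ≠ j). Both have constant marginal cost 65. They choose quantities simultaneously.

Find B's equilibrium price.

Firm B's profit: π = q_B(235 − 2q_B − q_E) − 65q_B.
∂π/∂q_B = 170 − 4q_B − q_E = 0 ⇒ q_B = 42.5 − 0.25q_E.
The game is symmetric, so in equilibrium q_E = q_B: the reaction function gives 1.25q_B = 42.5, hence q_B = 34.
P_B = 235 − 2·34 − 34 = 133.

133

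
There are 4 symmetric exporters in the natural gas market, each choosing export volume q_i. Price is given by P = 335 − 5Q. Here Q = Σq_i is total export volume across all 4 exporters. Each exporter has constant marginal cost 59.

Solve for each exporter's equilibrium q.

A representative exporter's profit is π_i = q_i(335 − 5Q) − 59q_i, with Q = q_i + Σ_{j≠i} q_j.
First-order condition: 276 − 10q_i − 5Σ_{j≠i} q_j = 0.
Imposing symmetry (q_j = q for all j) turns Σ_{j≠i} q_j into 3q, so 276 = 25q and q = 11.04.

11.04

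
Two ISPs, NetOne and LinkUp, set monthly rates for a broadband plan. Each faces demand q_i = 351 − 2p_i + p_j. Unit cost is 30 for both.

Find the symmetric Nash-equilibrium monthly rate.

NetOne's profit: π = (p_{NetOne} − 30)(351 − 2p_{NetOne} + p_{LinkUp}).
∂π/∂p_{NetOne} = 411 − 4p_{NetOne} + p_{LinkUp} = 0 ⇒ p_{NetOne} = 102.75 + 0.25p_{LinkUp}.
The game is symmetric, so in equilibrium p_{LinkUp} = p_{NetOne}: the reaction function gives 0.75p_{NetOne} = 102.75, hence p_{NetOne} = 137.

137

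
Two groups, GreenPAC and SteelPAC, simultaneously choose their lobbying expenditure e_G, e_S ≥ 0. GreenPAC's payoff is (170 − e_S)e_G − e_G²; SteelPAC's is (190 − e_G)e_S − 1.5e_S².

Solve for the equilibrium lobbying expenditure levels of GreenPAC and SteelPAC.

Expanding GreenPAC's payoff: 170e_G − e_Se_G − e_G².
∂π/∂e_G = 170 − e_S − 2e_G = 0, so e_G = 85 − 0.5e_S.
Likewise for SteelPAC: e_S = 190/3 − (1/3)e_G.
Solving the two reaction functions simultaneously: (1 − (−0.5)(−1/3))e_G = 85 − 0.5·(190/3), so (5/6)e_G = 160/3 and e_G = 64.
Then e_S = 190/3 − (1/3)·64 = 42.

64, 42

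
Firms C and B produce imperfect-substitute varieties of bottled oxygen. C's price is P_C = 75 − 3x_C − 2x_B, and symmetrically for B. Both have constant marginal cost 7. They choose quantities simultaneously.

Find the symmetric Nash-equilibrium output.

8.5

Firm C's profit: π = x_C(75 − 3x_C − 2x_B) − 7x_C.
∂π/∂x_C = 68 − 6x_C − 2x_B = 0 ⇒ x_C = 34/3 − (1/3)x_B.
By symmetry x_B = x_C; substituting into the reaction function, (4/3)x_C = 34/3 and x_C = 8.5.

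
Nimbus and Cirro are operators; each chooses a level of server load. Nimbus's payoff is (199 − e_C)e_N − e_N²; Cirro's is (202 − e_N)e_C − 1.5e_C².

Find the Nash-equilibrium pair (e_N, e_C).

Expanding Nimbus's payoff: 199e_N − e_Ce_N − e_N².
∂π/∂e_N = 199 − e_C − 2e_N = 0, so e_N = 99.5 − 0.5e_C.
Likewise for Cirro: e_C = 202/3 − (1/3)e_N.
Solving the two reaction functions simultaneously: (1 − (−0.5)(−1/3))e_N = 99.5 − 0.5·(202/3), so (5/6)e_N = 395/6 and e_N = 79.
Then e_C = 202/3 − (1/3)·79 = 41.

79, 41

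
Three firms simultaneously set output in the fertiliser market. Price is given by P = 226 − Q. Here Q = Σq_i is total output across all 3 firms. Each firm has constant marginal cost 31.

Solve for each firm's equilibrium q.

A representative firm's profit is π_i = q_i(226 − Q) − 31q_i, with Q = q_i + Σ_{j≠i} q_j.
First-order condition: 195 − 2q_i − Σ_{j≠i} q_j = 0.
In a symmetric equilibrium every firm chooses the same q, so Σ_{j≠i} q_j = 2q. The condition becomes 195 − 4q = 0, giving q = 195/4 = 48.75.

48.75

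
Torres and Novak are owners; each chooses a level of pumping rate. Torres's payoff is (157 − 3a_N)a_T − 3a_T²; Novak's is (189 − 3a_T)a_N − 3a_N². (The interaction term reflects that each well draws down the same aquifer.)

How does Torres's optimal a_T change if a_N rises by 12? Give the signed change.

Expanding Torres's payoff: 157a_T − 3a_Na_T − 3a_T².
∂π/∂a_T = 157 − 3a_N − 6a_T = 0, so a_T = 157/6 − 0.5a_N.
The reaction-function slope is −0.5, so a 12-unit rise in a_N moves a_T by −0.5 × 12 = −6. Torres's best response falls — the actions are strategic substitutes.

-6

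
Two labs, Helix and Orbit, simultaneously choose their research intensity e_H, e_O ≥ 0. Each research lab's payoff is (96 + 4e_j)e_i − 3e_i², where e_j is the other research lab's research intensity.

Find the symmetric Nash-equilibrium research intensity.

Helix's payoff is (96 + 4e_O)e_H − 3e_H².
∂π/∂e_H = 96 + 4e_O − 6e_H = 0, so e_H = 16 + (2/3)e_O.
By symmetry e_O = e_H; substituting into the reaction function, (1/3)e_H = 16 and e_H = 48.

48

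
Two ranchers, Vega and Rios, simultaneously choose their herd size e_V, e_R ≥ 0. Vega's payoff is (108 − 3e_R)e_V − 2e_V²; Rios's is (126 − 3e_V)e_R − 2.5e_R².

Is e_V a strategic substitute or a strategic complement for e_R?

Expanding Vega's payoff: 108e_V − 3e_Re_V − 2e_V².
∂π/∂e_V = 108 − 3e_R − 4e_V = 0, so e_V = 27 − 0.75e_R.
The best-response slope de_V/de_R = −0.75 < 0: the reaction function is downward-sloping, so the choices are strategic substitutes.

strategic substitutes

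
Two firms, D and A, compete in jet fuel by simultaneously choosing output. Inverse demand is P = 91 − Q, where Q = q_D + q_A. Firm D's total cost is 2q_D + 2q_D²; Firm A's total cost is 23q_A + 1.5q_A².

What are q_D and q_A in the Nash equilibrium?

13, 11

Firm D's profit: π = q_D(91 − (q_D + q_A)) − 2q_D − 2q_D².
∂π/∂q_D = 89 − 6q_D − q_A = 0, so q_D = 89/6 − (1/6)q_A.
For A: ∂π/∂q_A = 68 − 5q_A − q_D = 0 ⇒ q_A = 13.6 − 0.2q_D.
Substituting the second reaction function into the first: q_D = 89/6 − (1/6)(13.6 − 0.2q_D), which gives (29/30)q_D = 377/30 ⇒ q_D = 13.
Then q_A = 13.6 − 0.2·13 = 11.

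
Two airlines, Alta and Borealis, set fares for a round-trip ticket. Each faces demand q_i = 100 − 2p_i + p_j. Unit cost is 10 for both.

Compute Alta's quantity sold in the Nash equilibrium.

60

Alta's profit: π = (p_{Alta} − 10)(100 − 2p_{Alta} + p_{Borealis}).
∂π/∂p_{Alta} = 120 − 4p_{Alta} + p_{Borealis} = 0 ⇒ p_{Alta} = 30 + 0.25p_{Borealis}.
By symmetry p_{Borealis} = p_{Alta}; substituting into the reaction function, 0.75p_{Alta} = 30 and p_{Alta} = 40.
q_{Alta} = 100 − 2·40 + 40 = 60.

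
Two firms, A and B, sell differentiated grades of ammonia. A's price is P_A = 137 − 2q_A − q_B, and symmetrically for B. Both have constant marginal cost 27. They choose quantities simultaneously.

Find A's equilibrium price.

Firm A's profit: π = q_A(137 − 2q_A − q_B) − 27q_A.
∂π/∂q_A = 110 − 4q_A − q_B = 0 ⇒ q_A = 27.5 − 0.25q_B.
By symmetry q_B = q_A; substituting into the reaction function, 1.25q_A = 27.5 and q_A = 22.
P_A = 137 − 2·22 − 22 = 71.

71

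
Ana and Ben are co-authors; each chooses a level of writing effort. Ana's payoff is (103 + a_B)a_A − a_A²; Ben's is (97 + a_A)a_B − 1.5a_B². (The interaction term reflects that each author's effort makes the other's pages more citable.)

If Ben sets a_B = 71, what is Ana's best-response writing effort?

87

Expanding Ana's payoff: 103a_A + a_Ba_A − a_A².
∂π/∂a_A = 103 + a_B − 2a_A = 0, so a_A = 51.5 + 0.5a_B.
At a_B = 71: a_A = 51.5 + 0.5·71 = 87.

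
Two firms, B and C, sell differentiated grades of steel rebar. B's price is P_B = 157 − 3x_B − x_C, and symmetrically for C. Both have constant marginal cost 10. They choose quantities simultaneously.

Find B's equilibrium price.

Firm B's profit: π = x_B(157 − 3x_B − x_C) − 10x_B.
∂π/∂x_B = 147 − 6x_B − x_C = 0 ⇒ x_B = 24.5 − (1/6)x_C.
The game is symmetric, so in equilibrium x_C = x_B: the reaction function gives (7/6)x_B = 24.5, hence x_B = 21.
P_B = 157 − 3·21 − 21 = 73.

73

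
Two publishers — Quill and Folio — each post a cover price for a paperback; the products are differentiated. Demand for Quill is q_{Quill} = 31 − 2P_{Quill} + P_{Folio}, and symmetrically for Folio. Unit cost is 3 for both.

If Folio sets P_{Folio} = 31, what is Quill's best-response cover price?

Quill's profit: π = (P_{Quill} − 3)(31 − 2P_{Quill} + P_{Folio}).
∂π/∂P_{Quill} = 37 − 4P_{Quill} + P_{Folio} = 0 ⇒ P_{Quill} = 9.25 + 0.25P_{Folio}.
At P_{Folio} = 31: P_{Quill} = 9.25 + 0.25·31 = 17.

17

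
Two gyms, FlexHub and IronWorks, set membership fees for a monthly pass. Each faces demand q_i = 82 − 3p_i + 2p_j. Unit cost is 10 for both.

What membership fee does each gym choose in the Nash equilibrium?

28

FlexHub's profit: π = (p_{FlexHub} − 10)(82 − 3p_{FlexHub} + 2p_{IronWorks}).
∂π/∂p_{FlexHub} = 112 − 6p_{FlexHub} + 2p_{IronWorks} = 0 ⇒ p_{FlexHub} = 56/3 + (1/3)p_{IronWorks}.
By symmetry p_{IronWorks} = p_{FlexHub}; substituting into the reaction function, (2/3)p_{FlexHub} = 56/3 and p_{FlexHub} = 28.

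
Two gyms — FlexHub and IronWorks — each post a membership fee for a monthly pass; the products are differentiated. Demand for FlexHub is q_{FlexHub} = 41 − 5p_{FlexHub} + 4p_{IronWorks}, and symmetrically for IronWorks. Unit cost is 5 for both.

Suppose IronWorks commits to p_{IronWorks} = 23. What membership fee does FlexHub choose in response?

FlexHub's profit: π = (p_{FlexHub} − 5)(41 − 5p_{FlexHub} + 4p_{IronWorks}).
∂π/∂p_{FlexHub} = 66 − 10p_{FlexHub} + 4p_{IronWorks} = 0 ⇒ p_{FlexHub} = 6.6 + 0.4p_{IronWorks}.
At p_{IronWorks} = 23: p_{FlexHub} = 6.6 + 0.4·23 = 15.8.

15.8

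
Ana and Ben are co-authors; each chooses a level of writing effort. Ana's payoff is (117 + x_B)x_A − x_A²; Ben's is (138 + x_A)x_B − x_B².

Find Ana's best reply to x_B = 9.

63

Expanding Ana's payoff: 117x_A + x_Bx_A − x_A².
∂π/∂x_A = 117 + x_B − 2x_A = 0, so x_A = 58.5 + 0.5x_B.
At x_B = 9: x_A = 58.5 + 0.5·9 = 63.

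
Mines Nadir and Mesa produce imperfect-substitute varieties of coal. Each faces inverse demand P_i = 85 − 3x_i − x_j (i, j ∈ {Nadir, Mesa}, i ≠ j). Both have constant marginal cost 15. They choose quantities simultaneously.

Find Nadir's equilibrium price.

Mine Nadir's profit: π = x_{Nadir}(85 − 3x_{Nadir} − x_{Mesa}) − 15x_{Nadir}.
∂π/∂x_{Nadir} = 70 − 6x_{Nadir} − x_{Mesa} = 0 ⇒ x_{Nadir} = 35/3 − (1/6)x_{Mesa}.
The game is symmetric, so in equilibrium x_{Mesa} = x_{Nadir}: the reaction function gives (7/6)x_{Nadir} = 35/3, hence x_{Nadir} = 10.
P_{Nadir} = 85 − 3·10 − 10 = 45.

45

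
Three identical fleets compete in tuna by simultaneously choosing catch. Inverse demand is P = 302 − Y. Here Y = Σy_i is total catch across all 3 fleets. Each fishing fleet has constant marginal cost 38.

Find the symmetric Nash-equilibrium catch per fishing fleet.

A representative fishing fleet's profit is π_i = y_i(302 − Y) − 38y_i, with Y = y_i + Σ_{j≠i} y_j.
First-order condition: 264 − 2y_i − Σ_{j≠i} y_j = 0.
In a symmetric equilibrium every fishing fleet chooses the same y, so Σ_{j≠i} y_j = 2y. The condition becomes 264 − 4y = 0, giving y = 264/4 = 66.

66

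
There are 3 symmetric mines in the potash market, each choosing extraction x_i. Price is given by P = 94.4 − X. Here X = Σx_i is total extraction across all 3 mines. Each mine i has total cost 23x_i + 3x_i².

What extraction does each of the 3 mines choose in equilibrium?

A representative mine's profit is π_i = x_i(94.4 − X) − 23x_i − 3x_i², with X = x_i + Σ_{j≠i} x_j.
First-order condition: 71.4 − 8x_i − Σ_{j≠i} x_j = 0.
With identical mines, set every x_j = x: then 71.4 − 8x − 2x = 0, i.e. x = 71.4/10 = 7.14.

7.14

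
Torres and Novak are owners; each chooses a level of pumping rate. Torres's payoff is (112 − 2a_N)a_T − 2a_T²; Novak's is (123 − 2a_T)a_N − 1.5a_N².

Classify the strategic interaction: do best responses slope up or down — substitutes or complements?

strategic substitutes

Expanding Torres's payoff: 112a_T − 2a_Na_T − 2a_T².
∂π/∂a_T = 112 − 2a_N − 4a_T = 0, so a_T = 28 − 0.5a_N.
The best-response slope da_T/da_N = −0.5 < 0: the reaction function is downward-sloping, so the choices are strategic substitutes.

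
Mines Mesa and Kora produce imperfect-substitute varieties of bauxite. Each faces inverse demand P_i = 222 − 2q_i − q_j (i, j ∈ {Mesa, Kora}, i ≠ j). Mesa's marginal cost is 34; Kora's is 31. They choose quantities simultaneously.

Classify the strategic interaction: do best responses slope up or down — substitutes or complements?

strategic substitutes

Mine Mesa's profit: π = q_{Mesa}(222 − 2q_{Mesa} − q_{Kora}) − 34q_{Mesa}.
∂π/∂q_{Mesa} = 188 − 4q_{Mesa} − q_{Kora} = 0 ⇒ q_{Mesa} = 47 − 0.25q_{Kora}.
The best-response slope dq_{Mesa}/dq_{Kora} = −0.25 < 0: the reaction function is downward-sloping, so the choices are strategic substitutes.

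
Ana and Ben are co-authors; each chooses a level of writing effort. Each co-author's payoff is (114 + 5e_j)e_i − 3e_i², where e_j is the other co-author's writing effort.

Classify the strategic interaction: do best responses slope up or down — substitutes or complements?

Ana's payoff is (114 + 5e_B)e_A − 3e_A².
∂π/∂e_A = 114 + 5e_B − 6e_A = 0, so e_A = 19 + (5/6)e_B.
The best-response slope de_A/de_B = 5/6 > 0: the reaction function is upward-sloping, so the choices are strategic complements.

strategic complements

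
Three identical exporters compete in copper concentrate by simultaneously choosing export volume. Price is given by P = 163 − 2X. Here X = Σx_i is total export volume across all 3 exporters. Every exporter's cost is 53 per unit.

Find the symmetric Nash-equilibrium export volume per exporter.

A representative exporter's profit is π_i = x_i(163 − 2X) − 53x_i, with X = x_i + Σ_{j≠i} x_j.
First-order condition: 110 − 4x_i − 2Σ_{j≠i} x_j = 0.
With identical exporters, set every x_j = x: then 110 − 4x − 4x = 0, i.e. x = 110/8 = 13.75.

13.75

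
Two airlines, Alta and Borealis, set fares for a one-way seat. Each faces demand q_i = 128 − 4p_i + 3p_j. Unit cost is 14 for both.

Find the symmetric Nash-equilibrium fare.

36.8

Alta's profit: π = (p_{Alta} − 14)(128 − 4p_{Alta} + 3p_{Borealis}).
∂π/∂p_{Alta} = 184 − 8p_{Alta} + 3p_{Borealis} = 0 ⇒ p_{Alta} = 23 + 0.375p_{Borealis}.
The game is symmetric, so in equilibrium p_{Borealis} = p_{Alta}: the reaction function gives 0.625p_{Alta} = 23, hence p_{Alta} = 36.8.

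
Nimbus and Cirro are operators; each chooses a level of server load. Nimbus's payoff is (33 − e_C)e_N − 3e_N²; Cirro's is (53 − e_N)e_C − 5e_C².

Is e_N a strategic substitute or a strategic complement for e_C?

strategic substitutes

Expanding Nimbus's payoff: 33e_N − e_Ce_N − 3e_N².
∂π/∂e_N = 33 − e_C − 6e_N = 0, so e_N = 5.5 − (1/6)e_C.
The best-response slope de_N/de_C = −1/6 < 0: the reaction function is downward-sloping, so the choices are strategic substitutes.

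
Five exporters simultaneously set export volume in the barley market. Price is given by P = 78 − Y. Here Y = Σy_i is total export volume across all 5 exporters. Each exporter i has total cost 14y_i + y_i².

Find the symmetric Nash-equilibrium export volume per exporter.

8

A representative exporter's profit is π_i = y_i(78 − Y) − 14y_i − y_i², with Y = y_i + Σ_{j≠i} y_j.
First-order condition: 64 − 4y_i − Σ_{j≠i} y_j = 0.
With identical exporters, set every y_j = y: then 64 − 4y − 4y = 0, i.e. y = 64/8 = 8.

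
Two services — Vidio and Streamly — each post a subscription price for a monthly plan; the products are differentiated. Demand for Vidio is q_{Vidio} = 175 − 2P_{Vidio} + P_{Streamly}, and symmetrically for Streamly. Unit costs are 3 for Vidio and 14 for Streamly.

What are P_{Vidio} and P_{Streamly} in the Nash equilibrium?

Vidio's profit: π = (P_{Vidio} − 3)(175 − 2P_{Vidio} + P_{Streamly}).
∂π/∂P_{Vidio} = 181 − 4P_{Vidio} + P_{Streamly} = 0 ⇒ P_{Vidio} = 45.25 + 0.25P_{Streamly}.
Similarly P_{Streamly} = 50.75 + 0.25P_{Vidio}.
Solving the two reaction functions simultaneously: (1 − (0.25)(0.25))P_{Vidio} = 45.25 + 0.25·50.75, so 0.9375P_{Vidio} = 57.9375 and P_{Vidio} = 61.8.
Then P_{Streamly} = 50.75 + 0.25·61.8 = 66.2.

61.8, 66.2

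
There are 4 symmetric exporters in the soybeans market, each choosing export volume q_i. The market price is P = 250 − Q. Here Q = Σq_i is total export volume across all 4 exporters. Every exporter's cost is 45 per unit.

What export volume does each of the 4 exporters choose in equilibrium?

41

A representative exporter's profit is π_i = q_i(250 − Q) − 45q_i, with Q = q_i + Σ_{j≠i} q_j.
First-order condition: 205 − 2q_i − Σ_{j≠i} q_j = 0.
In a symmetric equilibrium every exporter chooses the same q, so Σ_{j≠i} q_j = 3q. The condition becomes 205 − 5q = 0, giving q = 205/5 = 41.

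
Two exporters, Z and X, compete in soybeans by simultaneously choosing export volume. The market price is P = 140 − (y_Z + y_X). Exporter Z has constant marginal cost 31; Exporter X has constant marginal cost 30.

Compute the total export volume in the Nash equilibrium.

Exporter Z's profit: π = y_Z(140 − (y_Z + y_X)) − 31y_Z.
∂π/∂y_Z = 109 − 2y_Z − y_X = 0, so y_Z = 54.5 − 0.5y_X.
By the same steps for X: y_X = 55 − 0.5y_Z.
Plugging y_X into Z's best response: y_Z = 54.5 − 0.5(55 − 0.5y_Z) ⇒ 0.75y_Z = 27, so y_Z = 36.
Then y_X = 55 − 0.5·36 = 37.
Total export volume: 36 + 37 = 73.

73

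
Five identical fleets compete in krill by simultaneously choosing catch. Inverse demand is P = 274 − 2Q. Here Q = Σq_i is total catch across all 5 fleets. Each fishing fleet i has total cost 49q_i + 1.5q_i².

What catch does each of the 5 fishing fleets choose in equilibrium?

A representative fishing fleet's profit is π_i = q_i(274 − 2Q) − 49q_i − 1.5q_i², with Q = q_i + Σ_{j≠i} q_j.
First-order condition: 225 − 7q_i − 2Σ_{j≠i} q_j = 0.
With identical fishing fleets, set every q_j = q: then 225 − 7q − 8q = 0, i.e. q = 225/15 = 15.

15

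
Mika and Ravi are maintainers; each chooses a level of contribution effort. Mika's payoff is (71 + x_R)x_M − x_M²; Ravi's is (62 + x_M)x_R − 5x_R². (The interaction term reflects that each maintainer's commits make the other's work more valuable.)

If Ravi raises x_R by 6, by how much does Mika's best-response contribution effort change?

3

Expanding Mika's payoff: 71x_M + x_Rx_M − x_M².
∂π/∂x_M = 71 + x_R − 2x_M = 0, so x_M = 35.5 + 0.5x_R.
The reaction-function slope is 0.5, so a 6-unit rise in x_R moves x_M by 0.5 × 6 = 3. Mika's best response rises — the actions are strategic complements.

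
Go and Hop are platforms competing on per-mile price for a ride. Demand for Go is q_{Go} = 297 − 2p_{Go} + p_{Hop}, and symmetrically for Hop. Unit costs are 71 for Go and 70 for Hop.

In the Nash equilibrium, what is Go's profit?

11310.08

Go's profit: π = (p_{Go} − 71)(297 − 2p_{Go} + p_{Hop}).
∂π/∂p_{Go} = 439 − 4p_{Go} + p_{Hop} = 0 ⇒ p_{Go} = 109.75 + 0.25p_{Hop}.
Similarly p_{Hop} = 109.25 + 0.25p_{Go}.
Plugging p_{Hop} into Go's best response: p_{Go} = 109.75 + 0.25(109.25 + 0.25p_{Go}) ⇒ 0.9375p_{Go} = 137.0625, so p_{Go} = 146.2.
Then p_{Hop} = 109.25 + 0.25·146.2 = 145.8.
q_{Go} = 297 − 2·146.2 + 145.8 = 150.4.
Profit = (146.2 − 71)·150.4 = 11310.08.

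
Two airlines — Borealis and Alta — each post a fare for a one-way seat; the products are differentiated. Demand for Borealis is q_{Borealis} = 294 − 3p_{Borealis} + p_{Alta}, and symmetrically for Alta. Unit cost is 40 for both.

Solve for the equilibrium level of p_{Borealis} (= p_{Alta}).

Borealis's profit: π = (p_{Borealis} − 40)(294 − 3p_{Borealis} + p_{Alta}).
∂π/∂p_{Borealis} = 414 − 6p_{Borealis} + p_{Alta} = 0 ⇒ p_{Borealis} = 69 + (1/6)p_{Alta}.
Setting p_{Borealis} = p_{Alta} in the reaction function: p_{Borealis} = 69 + (1/6)p_{Borealis}, so p_{Borealis} = 69 / (5/6) = 82.8.

82.8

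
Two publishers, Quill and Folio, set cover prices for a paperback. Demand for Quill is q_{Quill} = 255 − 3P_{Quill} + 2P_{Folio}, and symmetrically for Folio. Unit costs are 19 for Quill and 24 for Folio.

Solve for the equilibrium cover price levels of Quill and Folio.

Quill's profit: π = (P_{Quill} − 19)(255 − 3P_{Quill} + 2P_{Folio}).
∂π/∂P_{Quill} = 312 − 6P_{Quill} + 2P_{Folio} = 0 ⇒ P_{Quill} = 52 + (1/3)P_{Folio}.
Similarly P_{Folio} = 54.5 + (1/3)P_{Quill}.
Plugging P_{Folio} into Quill's best response: P_{Quill} = 52 + (1/3)(54.5 + (1/3)P_{Quill}) ⇒ (8/9)P_{Quill} = 421/6, so P_{Quill} = 78.9375.
Then P_{Folio} = 54.5 + (1/3)·78.9375 = 80.8125.

78.9375, 80.8125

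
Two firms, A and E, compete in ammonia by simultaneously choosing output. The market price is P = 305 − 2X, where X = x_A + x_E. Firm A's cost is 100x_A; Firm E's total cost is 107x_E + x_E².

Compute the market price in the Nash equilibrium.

183.4

Firm A's profit: π = x_A(305 − 2(x_A + x_E)) − 100x_A.
∂π/∂x_A = 205 − 4x_A − 2x_E = 0, so x_A = 51.25 − 0.5x_E.
For E: ∂π/∂x_E = 198 − 6x_E − 2x_A = 0 ⇒ x_E = 33 − (1/3)x_A.
Solving the two reaction functions simultaneously: (1 − (−0.5)(−1/3))x_A = 51.25 − 0.5·33, so (5/6)x_A = 34.75 and x_A = 41.7.
Then x_E = 33 − (1/3)·41.7 = 19.1.
Equilibrium price: P = 305 − 2·60.8 = 183.4.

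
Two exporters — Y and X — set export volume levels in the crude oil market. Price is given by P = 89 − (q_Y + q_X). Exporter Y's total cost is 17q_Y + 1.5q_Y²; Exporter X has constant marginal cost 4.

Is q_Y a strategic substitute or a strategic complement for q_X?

strategic substitutes

Exporter Y's profit: π = q_Y(89 − (q_Y + q_X)) − 17q_Y − 1.5q_Y².
∂π/∂q_Y = 72 − 5q_Y − q_X = 0, so q_Y = 14.4 − 0.2q_X.
The best-response slope dq_Y/dq_X = −0.2 < 0: the reaction function is downward-sloping, so the choices are strategic substitutes.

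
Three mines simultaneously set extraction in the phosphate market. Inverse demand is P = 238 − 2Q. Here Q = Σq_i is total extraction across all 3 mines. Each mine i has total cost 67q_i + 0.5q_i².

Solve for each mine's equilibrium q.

A representative mine's profit is π_i = q_i(238 − 2Q) − 67q_i − 0.5q_i², with Q = q_i + Σ_{j≠i} q_j.
First-order condition: 171 − 5q_i − 2Σ_{j≠i} q_j = 0.
Imposing symmetry (q_j = q for all j) turns Σ_{j≠i} q_j into 2q, so 171 = 9q and q = 19.

19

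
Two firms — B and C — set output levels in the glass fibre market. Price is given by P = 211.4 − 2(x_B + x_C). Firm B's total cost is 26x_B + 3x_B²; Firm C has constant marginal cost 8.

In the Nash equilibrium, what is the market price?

Firm B's profit: π = x_B(211.4 − 2(x_B + x_C)) − 26x_B − 3x_B².
∂π/∂x_B = 185.4 − 10x_B − 2x_C = 0, so x_B = 18.54 − 0.2x_C.
For C: ∂π/∂x_C = 203.4 − 4x_C − 2x_B = 0 ⇒ x_C = 50.85 − 0.5x_B.
Plugging x_C into B's best response: x_B = 18.54 − 0.2(50.85 − 0.5x_B) ⇒ 0.9x_B = 8.37, so x_B = 9.3.
Then x_C = 50.85 − 0.5·9.3 = 46.2.
Equilibrium price: P = 211.4 − 2·55.5 = 100.4.

100.4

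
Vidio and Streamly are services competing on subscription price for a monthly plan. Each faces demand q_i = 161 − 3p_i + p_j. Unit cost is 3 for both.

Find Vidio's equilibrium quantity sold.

Vidio's profit: π = (p_{Vidio} − 3)(161 − 3p_{Vidio} + p_{Streamly}).
∂π/∂p_{Vidio} = 170 − 6p_{Vidio} + p_{Streamly} = 0 ⇒ p_{Vidio} = 85/3 + (1/6)p_{Streamly}.
By symmetry p_{Streamly} = p_{Vidio}; substituting into the reaction function, (5/6)p_{Vidio} = 85/3 and p_{Vidio} = 34.
q_{Vidio} = 161 − 3·34 + 34 = 93.

93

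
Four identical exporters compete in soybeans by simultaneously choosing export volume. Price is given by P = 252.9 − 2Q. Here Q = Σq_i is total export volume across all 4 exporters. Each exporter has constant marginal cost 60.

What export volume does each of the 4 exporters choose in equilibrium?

19.29

A representative exporter's profit is π_i = q_i(252.9 − 2Q) − 60q_i, with Q = q_i + Σ_{j≠i} q_j.
First-order condition: 192.9 − 4q_i − 2Σ_{j≠i} q_j = 0.
With identical exporters, set every q_j = q: then 192.9 − 4q − 6q = 0, i.e. q = 192.9/10 = 19.29.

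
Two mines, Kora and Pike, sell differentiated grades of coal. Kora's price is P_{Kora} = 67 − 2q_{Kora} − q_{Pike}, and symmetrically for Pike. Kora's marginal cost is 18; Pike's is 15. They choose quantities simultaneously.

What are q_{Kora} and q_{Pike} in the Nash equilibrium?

9.6, 10.6

Mine Kora's profit: π = q_{Kora}(67 − 2q_{Kora} − q_{Pike}) − 18q_{Kora}.
∂π/∂q_{Kora} = 49 − 4q_{Kora} − q_{Pike} = 0 ⇒ q_{Kora} = 12.25 − 0.25q_{Pike}.
Similarly q_{Pike} = 13 − 0.25q_{Kora}.
Solving the two reaction functions simultaneously: (1 − (−0.25)(−0.25))q_{Kora} = 12.25 − 0.25·13, so 0.9375q_{Kora} = 9 and q_{Kora} = 9.6.
Then q_{Pike} = 13 − 0.25·9.6 = 10.6.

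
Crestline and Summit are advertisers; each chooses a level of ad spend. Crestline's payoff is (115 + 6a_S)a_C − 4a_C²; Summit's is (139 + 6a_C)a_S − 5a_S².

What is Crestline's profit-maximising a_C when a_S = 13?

24.125

Expanding Crestline's payoff: 115a_C + 6a_Sa_C − 4a_C².
∂π/∂a_C = 115 + 6a_S − 8a_C = 0, so a_C = 14.375 + 0.75a_S.
At a_S = 13: a_C = 14.375 + 0.75·13 = 24.125.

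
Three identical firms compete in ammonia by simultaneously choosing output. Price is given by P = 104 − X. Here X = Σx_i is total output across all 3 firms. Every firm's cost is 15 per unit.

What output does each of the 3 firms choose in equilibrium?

A representative firm's profit is π_i = x_i(104 − X) − 15x_i, with X = x_i + Σ_{j≠i} x_j.
First-order condition: 89 − 2x_i − Σ_{j≠i} x_j = 0.
With identical firms, set every x_j = x: then 89 − 2x − 2x = 0, i.e. x = 89/4 = 22.25.

22.25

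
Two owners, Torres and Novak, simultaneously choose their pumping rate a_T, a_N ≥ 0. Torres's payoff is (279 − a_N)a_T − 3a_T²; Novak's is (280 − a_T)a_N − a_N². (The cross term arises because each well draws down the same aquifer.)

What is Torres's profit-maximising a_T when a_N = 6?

45.5

Expanding Torres's payoff: 279a_T − a_Na_T − 3a_T².
∂π/∂a_T = 279 − a_N − 6a_T = 0, so a_T = 46.5 − (1/6)a_N.
At a_N = 6: a_T = 46.5 − (1/6)·6 = 45.5.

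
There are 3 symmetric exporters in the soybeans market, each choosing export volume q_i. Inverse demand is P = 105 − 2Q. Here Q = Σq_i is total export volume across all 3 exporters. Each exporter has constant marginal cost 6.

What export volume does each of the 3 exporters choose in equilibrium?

A representative exporter's profit is π_i = q_i(105 − 2Q) − 6q_i, with Q = q_i + Σ_{j≠i} q_j.
First-order condition: 99 − 4q_i − 2Σ_{j≠i} q_j = 0.
Imposing symmetry (q_j = q for all j) turns Σ_{j≠i} q_j into 2q, so 99 = 8q and q = 12.375.

12.375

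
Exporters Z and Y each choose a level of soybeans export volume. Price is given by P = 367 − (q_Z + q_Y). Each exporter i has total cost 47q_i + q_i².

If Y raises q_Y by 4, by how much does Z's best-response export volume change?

Exporter Z's profit: π = q_Z(367 − (q_Z + q_Y)) − 47q_Z − q_Z².
∂π/∂q_Z = 320 − 4q_Z − q_Y = 0, so q_Z = 80 − 0.25q_Y.
The reaction-function slope is −0.25, so a 4-unit rise in q_Y moves q_Z by −0.25 × 4 = −1. Z's best response falls — the actions are strategic substitutes.

-1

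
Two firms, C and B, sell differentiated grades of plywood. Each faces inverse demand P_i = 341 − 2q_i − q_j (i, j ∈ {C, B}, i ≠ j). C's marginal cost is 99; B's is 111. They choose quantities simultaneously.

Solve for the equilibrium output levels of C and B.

Firm C's profit: π = q_C(341 − 2q_C − q_B) − 99q_C.
∂π/∂q_C = 242 − 4q_C − q_B = 0 ⇒ q_C = 60.5 − 0.25q_B.
Similarly q_B = 57.5 − 0.25q_C.
Solving the two reaction functions simultaneously: (1 − (−0.25)(−0.25))q_C = 60.5 − 0.25·57.5, so 0.9375q_C = 46.125 and q_C = 49.2.
Then q_B = 57.5 − 0.25·49.2 = 45.2.

49.2, 45.2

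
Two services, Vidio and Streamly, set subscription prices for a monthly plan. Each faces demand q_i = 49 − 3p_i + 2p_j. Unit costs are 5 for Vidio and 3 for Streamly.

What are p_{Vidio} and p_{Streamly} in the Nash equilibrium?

15.625, 14.875

Vidio's profit: π = (p_{Vidio} − 5)(49 − 3p_{Vidio} + 2p_{Streamly}).
∂π/∂p_{Vidio} = 64 − 6p_{Vidio} + 2p_{Streamly} = 0 ⇒ p_{Vidio} = 32/3 + (1/3)p_{Streamly}.
Similarly p_{Streamly} = 29/3 + (1/3)p_{Vidio}.
Solving the two reaction functions simultaneously: (1 − (1/3)(1/3))p_{Vidio} = 32/3 + (1/3)·(29/3), so (8/9)p_{Vidio} = 125/9 and p_{Vidio} = 15.625.
Then p_{Streamly} = 29/3 + (1/3)·15.625 = 14.875.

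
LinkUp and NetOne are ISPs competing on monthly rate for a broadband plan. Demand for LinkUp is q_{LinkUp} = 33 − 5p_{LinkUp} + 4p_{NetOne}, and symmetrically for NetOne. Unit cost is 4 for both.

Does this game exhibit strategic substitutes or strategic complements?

LinkUp's profit: π = (p_{LinkUp} − 4)(33 − 5p_{LinkUp} + 4p_{NetOne}).
∂π/∂p_{LinkUp} = 53 − 10p_{LinkUp} + 4p_{NetOne} = 0 ⇒ p_{LinkUp} = 5.3 + 0.4p_{NetOne}.
The best-response slope dp_{LinkUp}/dp_{NetOne} = 0.4 > 0: the reaction function is upward-sloping, so the choices are strategic complements.

strategic complements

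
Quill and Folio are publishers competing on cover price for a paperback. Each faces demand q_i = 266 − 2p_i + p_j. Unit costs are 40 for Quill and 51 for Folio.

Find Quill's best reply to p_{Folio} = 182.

132

Quill's profit: π = (p_{Quill} − 40)(266 − 2p_{Quill} + p_{Folio}).
∂π/∂p_{Quill} = 346 − 4p_{Quill} + p_{Folio} = 0 ⇒ p_{Quill} = 86.5 + 0.25p_{Folio}.
At p_{Folio} = 182: p_{Quill} = 86.5 + 0.25·182 = 132.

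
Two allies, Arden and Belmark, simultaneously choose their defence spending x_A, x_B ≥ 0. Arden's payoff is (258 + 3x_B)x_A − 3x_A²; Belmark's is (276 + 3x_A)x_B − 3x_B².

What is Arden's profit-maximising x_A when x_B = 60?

Expanding Arden's payoff: 258x_A + 3x_Bx_A − 3x_A².
∂π/∂x_A = 258 + 3x_B − 6x_A = 0, so x_A = 43 + 0.5x_B.
At x_B = 60: x_A = 43 + 0.5·60 = 73.

73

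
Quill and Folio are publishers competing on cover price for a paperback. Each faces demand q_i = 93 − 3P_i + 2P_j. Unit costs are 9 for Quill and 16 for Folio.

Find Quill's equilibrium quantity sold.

66.9375

Quill's profit: π = (P_{Quill} − 9)(93 − 3P_{Quill} + 2P_{Folio}).
∂π/∂P_{Quill} = 120 − 6P_{Quill} + 2P_{Folio} = 0 ⇒ P_{Quill} = 20 + (1/3)P_{Folio}.
Similarly P_{Folio} = 23.5 + (1/3)P_{Quill}.
Substituting the second reaction function into the first: P_{Quill} = 20 + (1/3)(23.5 + (1/3)P_{Quill}), which gives (8/9)P_{Quill} = 167/6 ⇒ P_{Quill} = 31.3125.
Then P_{Folio} = 23.5 + (1/3)·31.3125 = 33.9375.
q_{Quill} = 93 − 3·31.3125 + 2·33.9375 = 66.9375.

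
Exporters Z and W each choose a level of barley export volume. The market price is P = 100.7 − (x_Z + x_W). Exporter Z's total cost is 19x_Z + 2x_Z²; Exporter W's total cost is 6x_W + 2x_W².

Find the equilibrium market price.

Exporter Z's profit: π = x_Z(100.7 − (x_Z + x_W)) − 19x_Z − 2x_Z².
∂π/∂x_Z = 81.7 − 6x_Z − x_W = 0, so x_Z = 817/60 − (1/6)x_W.
By the same steps for W: x_W = 947/60 − (1/6)x_Z.
Solving the two reaction functions simultaneously: (1 − (−1/6)(−1/6))x_Z = 817/60 − (1/6)·(947/60), so (35/36)x_Z = 791/72 and x_Z = 11.3.
Then x_W = 947/60 − (1/6)·11.3 = 13.9.
Equilibrium price: P = 100.7 − 25.2 = 75.5.

75.5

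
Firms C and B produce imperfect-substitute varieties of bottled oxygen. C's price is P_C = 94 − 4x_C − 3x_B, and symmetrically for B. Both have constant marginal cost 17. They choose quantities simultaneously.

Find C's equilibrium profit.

196

Firm C's profit: π = x_C(94 − 4x_C − 3x_B) − 17x_C.
∂π/∂x_C = 77 − 8x_C − 3x_B = 0 ⇒ x_C = 9.625 − 0.375x_B.
Setting x_C = x_B in the reaction function: x_C = 9.625 − 0.375x_C, so x_C = 9.625 / 1.375 = 7.
P_C = 94 − 4·7 − 3·7 = 45.
Profit = (45 − 17)·7 = 196.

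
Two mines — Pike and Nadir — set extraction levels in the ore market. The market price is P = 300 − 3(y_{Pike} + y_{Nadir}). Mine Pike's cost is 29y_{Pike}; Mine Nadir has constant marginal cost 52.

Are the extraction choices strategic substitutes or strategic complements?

Mine Pike's profit: π = y_{Pike}(300 − 3(y_{Pike} + y_{Nadir})) − 29y_{Pike}.
∂π/∂y_{Pike} = 271 − 6y_{Pike} − 3y_{Nadir} = 0, so y_{Pike} = 271/6 − 0.5y_{Nadir}.
The best-response slope dy_{Pike}/dy_{Nadir} = −0.5 < 0: the reaction function is downward-sloping, so the choices are strategic substitutes.

strategic substitutes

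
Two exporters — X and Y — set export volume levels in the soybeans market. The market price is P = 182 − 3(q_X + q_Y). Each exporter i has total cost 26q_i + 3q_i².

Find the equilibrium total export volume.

20.8

Exporter X's profit: π = q_X(182 − 3(q_X + q_Y)) − 26q_X − 3q_X².
∂π/∂q_X = 156 − 12q_X − 3q_Y = 0, so q_X = 13 − 0.25q_Y.
By symmetry q_Y = q_X; substituting into the reaction function, 1.25q_X = 13 and q_X = 10.4.
Total export volume: 10.4 + 10.4 = 20.8.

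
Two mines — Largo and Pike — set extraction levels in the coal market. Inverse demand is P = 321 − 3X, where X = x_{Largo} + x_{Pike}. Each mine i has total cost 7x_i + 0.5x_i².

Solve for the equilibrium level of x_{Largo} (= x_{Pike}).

31.4

Mine Largo's profit: π = x_{Largo}(321 − 3(x_{Largo} + x_{Pike})) − 7x_{Largo} − 0.5x_{Largo}².
∂π/∂x_{Largo} = 314 − 7x_{Largo} − 3x_{Pike} = 0, so x_{Largo} = 314/7 − (3/7)x_{Pike}.
By symmetry x_{Pike} = x_{Largo}; substituting into the reaction function, (10/7)x_{Largo} = 314/7 and x_{Largo} = 31.4.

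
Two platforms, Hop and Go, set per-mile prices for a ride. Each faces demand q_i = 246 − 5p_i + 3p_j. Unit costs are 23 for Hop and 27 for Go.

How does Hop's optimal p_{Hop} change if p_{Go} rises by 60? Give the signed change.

Hop's profit: π = (p_{Hop} − 23)(246 − 5p_{Hop} + 3p_{Go}).
∂π/∂p_{Hop} = 361 − 10p_{Hop} + 3p_{Go} = 0 ⇒ p_{Hop} = 36.1 + 0.3p_{Go}.
The reaction-function slope is 0.3, so a 60-unit rise in p_{Go} moves p_{Hop} by 0.3 × 60 = 18. Hop's best response rises — the actions are strategic complements.

18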